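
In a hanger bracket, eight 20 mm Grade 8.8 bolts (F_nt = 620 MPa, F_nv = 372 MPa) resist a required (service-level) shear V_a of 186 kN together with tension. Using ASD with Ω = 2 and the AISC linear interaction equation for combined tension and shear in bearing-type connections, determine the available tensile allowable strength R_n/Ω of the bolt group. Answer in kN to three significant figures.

703 kN

A_b = π·20²/4 = 314.2 mm²; f_rv = 186 × 1000 / (8 × 314.2) = 74.01 MPa.
F'_nt = 1.3 F_nt − (Ω F_nt / F_nv) f_rv = 1.3·620 − (2·620/372)·74.01 = 559.3 MPa, capped at F_nt → F'_nt = 559.3 MPa.
R_n = F'_nt · A_b · n = 559.3 × 314.2 × 8 / 1000 = 1406 kN.
Allowable strength R_n/Ω = 1406 / 2 = 703 kN.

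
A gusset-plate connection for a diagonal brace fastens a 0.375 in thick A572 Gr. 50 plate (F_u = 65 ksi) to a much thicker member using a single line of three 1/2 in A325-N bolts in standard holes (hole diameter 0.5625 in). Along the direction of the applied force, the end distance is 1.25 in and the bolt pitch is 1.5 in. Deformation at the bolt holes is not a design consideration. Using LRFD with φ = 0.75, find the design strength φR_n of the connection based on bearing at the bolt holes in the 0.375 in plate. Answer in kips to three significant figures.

78 kips

Per bolt r_n = 1.5 l_c t F_u ≤ 3.0 d t F_u; upper limit = 3.0 × 0.5 × 0.375 × 65 = 36.56 kips.
Edge bolt: l_c = 1.25 − 0.5625/2 = 0.9688 in → 1.5 × 0.9688 × 0.375 × 65 = 35.42 → r_n = 35.42 kips.
Interior bolts: l_c = 1.5 − 0.5625 = 0.9375 in → 1.5 × 0.9375 × 0.375 × 65 = 34.28 → r_n = 34.28 kips.
R_n = 1 × 35.42 + 2 × 34.28 = 104 kips.
Design strength φR_n = 0.75 × 104 = 78 kips.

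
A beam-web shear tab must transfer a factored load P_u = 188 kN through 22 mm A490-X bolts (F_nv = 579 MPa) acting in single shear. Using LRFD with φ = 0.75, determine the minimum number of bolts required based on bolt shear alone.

A_b = π·22²/4 = 380.1 mm².
Per-bolt design strength φR_n = 0.75 × 579 × 380.1 × 1 / 1000 = 165.1 kN.
n ≥ 188 / 165.1 = 1.139 → use 2 bolts.

2 bolts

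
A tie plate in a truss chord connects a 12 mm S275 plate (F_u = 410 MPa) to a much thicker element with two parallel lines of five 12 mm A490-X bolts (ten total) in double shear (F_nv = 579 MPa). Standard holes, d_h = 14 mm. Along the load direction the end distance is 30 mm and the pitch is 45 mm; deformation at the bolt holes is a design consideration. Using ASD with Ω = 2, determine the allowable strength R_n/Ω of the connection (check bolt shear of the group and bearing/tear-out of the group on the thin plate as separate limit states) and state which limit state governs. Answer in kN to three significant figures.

Bolt shear: A_b = π·12²/4 = 113.1 mm²; R_n = 579 × 113.1 × 10 × 2 / 1000 = 1310 kN → 1310 / 2 = 655 kN.
Bearing (1.2 l_c t F_u ≤ 2.4 d t F_u): upper limit = 2.4·12·12·410 / 1000 = 141.7 kN.
  Edge l_c = 30 − 14/2 = 23 → r_n = 135.8 kN; interior l_c = 45 − 14 = 31 → r_n = 141.7 kN.
  R_n,bearing = 2·135.8 + 8·141.7 = 1405 kN → 1405 / 2 = 703 kN.
Bolt shear governs: 655 kN.

655 kN (bolt shear governs)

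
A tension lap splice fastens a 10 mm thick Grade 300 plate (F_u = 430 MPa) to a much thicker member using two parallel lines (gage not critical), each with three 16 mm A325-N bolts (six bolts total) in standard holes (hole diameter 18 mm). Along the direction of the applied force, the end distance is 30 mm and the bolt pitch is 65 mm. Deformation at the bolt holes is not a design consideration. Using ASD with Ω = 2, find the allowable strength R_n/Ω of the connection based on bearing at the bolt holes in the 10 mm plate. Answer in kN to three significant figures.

548 kN

Per bolt r_n = 1.5 l_c t F_u ≤ 3.0 d t F_u; upper limit = 3.0 × 16 × 10 × 430 / 1000 = 206.4 kN.
Edge bolt: l_c = 30 − 18/2 = 21 mm → 1.5 × 21 × 10 × 430 / 1000 = 135.4 → r_n = 135.4 kN.
Interior bolts: l_c = 65 − 18 = 47 mm → 1.5 × 47 × 10 × 430 / 1000 = 303.2 → r_n = 206.4 kN.
R_n = 2 × 135.4 + 4 × 206.4 = 1096 kN.
Allowable strength R_n/Ω = 1096 / 2 = 548 kN.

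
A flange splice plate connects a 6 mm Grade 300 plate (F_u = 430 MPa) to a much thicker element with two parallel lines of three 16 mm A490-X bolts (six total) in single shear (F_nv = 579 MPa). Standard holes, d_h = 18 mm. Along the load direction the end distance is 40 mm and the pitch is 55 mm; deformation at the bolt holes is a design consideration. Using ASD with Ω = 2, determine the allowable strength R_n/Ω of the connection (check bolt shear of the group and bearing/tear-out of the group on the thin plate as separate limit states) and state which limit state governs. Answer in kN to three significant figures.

Bolt shear: A_b = π·16²/4 = 201.1 mm²; R_n = 579 × 201.1 × 6 × 1 / 1000 = 698.5 kN → 698.5 / 2 = 349 kN.
Bearing (1.2 l_c t F_u ≤ 2.4 d t F_u): upper limit = 2.4·16·6·430 / 1000 = 99.07 kN.
  Edge l_c = 40 − 18/2 = 31 → r_n = 95.98 kN; interior l_c = 55 − 18 = 37 → r_n = 99.07 kN.
  R_n,bearing = 2·95.98 + 4·99.07 = 588.2 kN → 588.2 / 2 = 294 kN.
Bearing governs: 294 kN.

294 kN (bearing governs)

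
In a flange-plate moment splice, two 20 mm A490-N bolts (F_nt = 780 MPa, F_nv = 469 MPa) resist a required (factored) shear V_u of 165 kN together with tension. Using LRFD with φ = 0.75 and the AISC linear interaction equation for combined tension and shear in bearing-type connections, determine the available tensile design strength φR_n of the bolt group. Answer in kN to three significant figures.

203 kN

A_b = π·20²/4 = 314.2 mm²; f_rv = 165 × 1000 / (2 × 314.2) = 262.6 MPa.
F'_nt = 1.3 F_nt − (F_nt / φF_nv) f_rv = 1.3·780 − (780/(0.75·469))·262.6 = 431.7 MPa, capped at F_nt → F'_nt = 431.7 MPa.
R_n = F'_nt · A_b · n = 431.7 × 314.2 × 2 / 1000 = 271.2 kN.
Design strength φR_n = 0.75 × 271.2 = 203 kN.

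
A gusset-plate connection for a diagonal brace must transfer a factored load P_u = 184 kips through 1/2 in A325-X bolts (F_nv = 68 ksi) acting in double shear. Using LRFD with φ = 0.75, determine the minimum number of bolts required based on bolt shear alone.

10 bolts

A_b = π·0.5²/4 = 0.1963 in².
Per-bolt design strength φR_n = 0.75 × 68 × 0.1963 × 2 = 20.03 kips.
n ≥ 184 / 20.03 = 9.187 → use 10 bolts.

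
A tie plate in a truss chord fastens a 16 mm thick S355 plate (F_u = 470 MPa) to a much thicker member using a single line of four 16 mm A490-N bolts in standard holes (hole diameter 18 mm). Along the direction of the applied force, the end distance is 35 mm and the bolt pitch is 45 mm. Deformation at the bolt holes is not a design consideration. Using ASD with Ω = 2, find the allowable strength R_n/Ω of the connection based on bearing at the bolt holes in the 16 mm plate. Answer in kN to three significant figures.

Per bolt r_n = 1.5 l_c t F_u ≤ 3.0 d t F_u; upper limit = 3.0 × 16 × 16 × 470 / 1000 = 361 kN.
Edge bolt: l_c = 35 − 18/2 = 26 mm → 1.5 × 26 × 16 × 470 / 1000 = 293.3 → r_n = 293.3 kN.
Interior bolts: l_c = 45 − 18 = 27 mm → 1.5 × 27 × 16 × 470 / 1000 = 304.6 → r_n = 304.6 kN.
R_n = 1 × 293.3 + 3 × 304.6 = 1207 kN.
Allowable strength R_n/Ω = 1207 / 2 = 603 kN.

603 kN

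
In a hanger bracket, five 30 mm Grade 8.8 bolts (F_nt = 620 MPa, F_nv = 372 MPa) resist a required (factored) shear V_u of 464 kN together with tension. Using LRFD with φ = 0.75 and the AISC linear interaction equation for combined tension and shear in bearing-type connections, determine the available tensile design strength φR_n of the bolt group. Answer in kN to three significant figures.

A_b = π·30²/4 = 706.9 mm²; f_rv = 464 × 1000 / (5 × 706.9) = 131.3 MPa.
F'_nt = 1.3 F_nt − (F_nt / φF_nv) f_rv = 1.3·620 − (620/(0.75·372))·131.3 = 514.3 MPa, capped at F_nt → F'_nt = 514.3 MPa.
R_n = F'_nt · A_b · n = 514.3 × 706.9 × 5 / 1000 = 1818 kN.
Design strength φR_n = 0.75 × 1818 = 1360 kN.

1360 kN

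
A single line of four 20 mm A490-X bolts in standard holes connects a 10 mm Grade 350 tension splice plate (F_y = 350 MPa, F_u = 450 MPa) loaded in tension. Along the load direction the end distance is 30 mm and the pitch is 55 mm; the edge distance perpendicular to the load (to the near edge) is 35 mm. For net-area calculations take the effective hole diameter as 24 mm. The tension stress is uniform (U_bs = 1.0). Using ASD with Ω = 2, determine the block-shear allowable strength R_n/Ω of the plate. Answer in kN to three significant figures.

202 kN

Shear plane L_v = 30 + 3·55 = 195 mm; A_gv = 195 × 10 = 1950 mm².
A_nv = (195 − 3.5·24) × 10 = 1110 mm².
A_nt = (35 − 0.5·24) × 10 = 230 mm².
0.6 F_u A_nv = 299.7 kN; 0.6 F_y A_gv = 409.5 kN → shear rupture governs the shear term.
R_n = 299.7 + 1.0 × 450 × 230 / 1000 = 403.2 kN.
Allowable strength R_n/Ω = 403.2 / 2 = 202 kN.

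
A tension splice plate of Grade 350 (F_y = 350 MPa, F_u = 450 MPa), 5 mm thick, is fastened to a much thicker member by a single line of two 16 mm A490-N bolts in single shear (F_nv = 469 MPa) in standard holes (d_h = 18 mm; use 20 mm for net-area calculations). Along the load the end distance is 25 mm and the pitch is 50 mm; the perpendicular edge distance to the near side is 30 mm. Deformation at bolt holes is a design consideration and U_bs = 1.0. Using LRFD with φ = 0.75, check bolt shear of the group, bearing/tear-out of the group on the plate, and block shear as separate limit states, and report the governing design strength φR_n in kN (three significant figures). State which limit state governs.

Bolt shear: A_b = π·16²/4 = 201.1 mm²; R_n = 469 × 201.1 × 2 × 1 / 1000 = 188.6 kN → 0.75 × 188.6 = 141 kN.
Bearing: edge l_c = 16, r_n = 43.2 kN; interior l_c = 32, r_n = 86.4 kN; R_n = 43.2 + 1·86.4 = 129.6 kN → 97.2 kN.
Block shear: A_gv = 375, A_nv = 225, A_nt = 100 mm²; R_n = min(0.6F_uA_nv, 0.6F_yA_gv) + U_bs·F_u·A_nt = 105.8 kN → 79.3 kN.
Block shear governs: 79.3 kN.

79.3 kN (block shear governs)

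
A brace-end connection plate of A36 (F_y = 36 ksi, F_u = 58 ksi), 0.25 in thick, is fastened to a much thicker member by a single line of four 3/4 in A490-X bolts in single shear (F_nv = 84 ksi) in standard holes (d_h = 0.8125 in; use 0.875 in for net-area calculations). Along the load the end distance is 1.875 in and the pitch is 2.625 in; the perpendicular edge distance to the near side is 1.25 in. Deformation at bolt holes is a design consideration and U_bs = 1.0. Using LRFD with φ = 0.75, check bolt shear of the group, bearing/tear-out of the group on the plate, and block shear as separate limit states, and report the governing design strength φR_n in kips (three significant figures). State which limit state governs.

48.3 kips (block shear governs)

Bolt shear: A_b = π·0.75²/4 = 0.4418 in²; R_n = 84 × 0.4418 × 4 × 1 = 148.4 kips → 0.75 × 148.4 = 111 kips.
Bearing: edge l_c = 1.469, r_n = 25.56 kips; interior l_c = 1.812, r_n = 26.1 kips; R_n = 25.56 + 3·26.1 = 103.9 kips → 77.9 kips.
Block shear: A_gv = 2.438, A_nv = 1.672, A_nt = 0.2031 in²; R_n = min(0.6F_uA_nv, 0.6F_yA_gv) + U_bs·F_u·A_nt = 64.43 kips → 48.3 kips.
Block shear governs: 48.3 kips.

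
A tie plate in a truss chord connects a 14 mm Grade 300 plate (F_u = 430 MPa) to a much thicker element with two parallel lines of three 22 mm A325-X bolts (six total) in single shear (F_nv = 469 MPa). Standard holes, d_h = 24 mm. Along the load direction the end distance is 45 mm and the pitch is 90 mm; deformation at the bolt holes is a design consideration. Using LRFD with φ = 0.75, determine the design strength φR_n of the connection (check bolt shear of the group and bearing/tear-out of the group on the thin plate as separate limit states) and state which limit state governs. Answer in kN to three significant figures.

802 kN (bolt shear governs)

Bolt shear: A_b = π·22²/4 = 380.1 mm²; R_n = 469 × 380.1 × 6 × 1 / 1000 = 1070 kN → 0.75 × 1070 = 802 kN.
Bearing (1.2 l_c t F_u ≤ 2.4 d t F_u): upper limit = 2.4·22·14·430 / 1000 = 317.9 kN.
  Edge l_c = 45 − 24/2 = 33 → r_n = 238.4 kN; interior l_c = 90 − 24 = 66 → r_n = 317.9 kN.
  R_n,bearing = 2·238.4 + 4·317.9 = 1748 kN → 0.75 × 1748 = 1310 kN.
Bolt shear governs: 802 kN.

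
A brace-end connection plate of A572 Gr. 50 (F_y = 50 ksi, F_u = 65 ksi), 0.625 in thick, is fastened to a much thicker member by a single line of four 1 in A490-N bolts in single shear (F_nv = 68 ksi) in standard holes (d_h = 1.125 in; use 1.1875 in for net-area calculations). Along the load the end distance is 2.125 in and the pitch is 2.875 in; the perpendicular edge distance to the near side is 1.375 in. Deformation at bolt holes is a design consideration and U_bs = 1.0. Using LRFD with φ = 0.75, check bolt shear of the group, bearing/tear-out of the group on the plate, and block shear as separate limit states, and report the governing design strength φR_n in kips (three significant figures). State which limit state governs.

Bolt shear: A_b = π·1²/4 = 0.7854 in²; R_n = 68 × 0.7854 × 4 × 1 = 213.6 kips → 0.75 × 213.6 = 160 kips.
Bearing: edge l_c = 1.562, r_n = 76.17 kips; interior l_c = 1.75, r_n = 85.31 kips; R_n = 76.17 + 3·85.31 = 332.1 kips → 249 kips.
Block shear: A_gv = 6.719, A_nv = 4.121, A_nt = 0.4883 in²; R_n = min(0.6F_uA_nv, 0.6F_yA_gv) + U_bs·F_u·A_nt = 192.5 kips → 144 kips.
Block shear governs: 144 kips.

144 kips (block shear governs)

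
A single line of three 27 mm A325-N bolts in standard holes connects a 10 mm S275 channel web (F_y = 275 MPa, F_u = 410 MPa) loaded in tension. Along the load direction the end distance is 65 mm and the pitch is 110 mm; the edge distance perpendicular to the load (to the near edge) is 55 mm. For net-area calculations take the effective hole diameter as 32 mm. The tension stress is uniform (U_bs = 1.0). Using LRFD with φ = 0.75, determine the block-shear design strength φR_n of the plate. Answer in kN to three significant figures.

Shear plane L_v = 65 + 2·110 = 285 mm; A_gv = 285 × 10 = 2850 mm².
A_nv = (285 − 2.5·32) × 10 = 2050 mm².
A_nt = (55 − 0.5·32) × 10 = 390 mm².
0.6 F_u A_nv = 504.3 kN; 0.6 F_y A_gv = 470.2 kN → shear yielding governs the shear term.
R_n = 470.2 + 1.0 × 410 × 390 / 1000 = 630.1 kN.
Design strength φR_n = 0.75 × 630.1 = 473 kN.

473 kN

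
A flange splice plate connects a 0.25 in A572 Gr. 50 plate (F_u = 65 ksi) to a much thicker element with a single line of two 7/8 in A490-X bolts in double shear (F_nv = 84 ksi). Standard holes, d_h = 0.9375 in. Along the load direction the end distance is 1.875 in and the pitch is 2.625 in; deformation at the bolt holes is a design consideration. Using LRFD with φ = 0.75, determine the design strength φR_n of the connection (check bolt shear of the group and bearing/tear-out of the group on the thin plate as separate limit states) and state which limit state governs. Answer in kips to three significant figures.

Bolt shear: A_b = π·0.875²/4 = 0.6013 in²; R_n = 84 × 0.6013 × 2 × 2 = 202 kips → 0.75 × 202 = 152 kips.
Bearing (1.2 l_c t F_u ≤ 2.4 d t F_u): upper limit = 2.4·0.875·0.25·65 = 34.12 kips.
  Edge l_c = 1.875 − 0.9375/2 = 1.406 → r_n = 27.42 kips; interior l_c = 2.625 − 0.9375 = 1.688 → r_n = 32.91 kips.
  R_n,bearing = 1·27.42 + 1·32.91 = 60.33 kips → 0.75 × 60.33 = 45.2 kips.
Bearing governs: 45.2 kips.

45.2 kips (bearing governs)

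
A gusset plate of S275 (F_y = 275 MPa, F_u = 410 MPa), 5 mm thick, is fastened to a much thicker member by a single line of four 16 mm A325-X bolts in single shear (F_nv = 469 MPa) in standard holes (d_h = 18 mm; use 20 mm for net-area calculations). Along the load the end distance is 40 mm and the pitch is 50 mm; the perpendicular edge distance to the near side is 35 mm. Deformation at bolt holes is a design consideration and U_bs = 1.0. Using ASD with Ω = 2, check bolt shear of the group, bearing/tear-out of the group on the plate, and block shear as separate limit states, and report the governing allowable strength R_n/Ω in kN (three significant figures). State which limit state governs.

99.4 kN (block shear governs)

Bolt shear: A_b = π·16²/4 = 201.1 mm²; R_n = 469 × 201.1 × 4 × 1 / 1000 = 377.2 kN → 377.2 / 2 = 189 kN.
Bearing: edge l_c = 31, r_n = 76.26 kN; interior l_c = 32, r_n = 78.72 kN; R_n = 76.26 + 3·78.72 = 312.4 kN → 156 kN.
Block shear: A_gv = 950, A_nv = 600, A_nt = 125 mm²; R_n = min(0.6F_uA_nv, 0.6F_yA_gv) + U_bs·F_u·A_nt = 198.8 kN → 99.4 kN.
Block shear governs: 99.4 kN.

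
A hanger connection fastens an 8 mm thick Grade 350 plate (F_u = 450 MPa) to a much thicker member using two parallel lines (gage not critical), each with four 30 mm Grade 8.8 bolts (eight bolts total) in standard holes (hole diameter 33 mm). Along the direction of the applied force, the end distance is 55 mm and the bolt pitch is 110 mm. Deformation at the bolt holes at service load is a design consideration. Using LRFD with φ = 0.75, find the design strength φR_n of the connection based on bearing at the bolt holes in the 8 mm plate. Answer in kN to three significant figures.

1420 kN

Per bolt r_n = 1.2 l_c t F_u ≤ 2.4 d t F_u; upper limit = 2.4 × 30 × 8 × 450 / 1000 = 259.2 kN.
Edge bolt: l_c = 55 − 33/2 = 38.5 mm → 1.2 × 38.5 × 8 × 450 / 1000 = 166.3 → r_n = 166.3 kN.
Interior bolts: l_c = 110 − 33 = 77 mm → 1.2 × 77 × 8 × 450 / 1000 = 332.6 → r_n = 259.2 kN.
R_n = 2 × 166.3 + 6 × 259.2 = 1888 kN.
Design strength φR_n = 0.75 × 1888 = 1420 kN.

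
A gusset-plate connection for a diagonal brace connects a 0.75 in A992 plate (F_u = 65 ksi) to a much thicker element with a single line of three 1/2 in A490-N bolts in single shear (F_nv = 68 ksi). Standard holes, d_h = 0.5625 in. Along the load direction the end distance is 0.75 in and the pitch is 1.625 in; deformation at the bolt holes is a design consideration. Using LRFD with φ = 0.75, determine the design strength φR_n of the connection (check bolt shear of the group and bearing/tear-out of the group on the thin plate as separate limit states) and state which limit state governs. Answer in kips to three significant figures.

Bolt shear: A_b = π·0.5²/4 = 0.1963 in²; R_n = 68 × 0.1963 × 3 × 1 = 40.06 kips → 0.75 × 40.06 = 30 kips.
Bearing (1.2 l_c t F_u ≤ 2.4 d t F_u): upper limit = 2.4·0.5·0.75·65 = 58.5 kips.
  Edge l_c = 0.75 − 0.5625/2 = 0.4688 → r_n = 27.42 kips; interior l_c = 1.625 − 0.5625 = 1.062 → r_n = 58.5 kips.
  R_n,bearing = 1·27.42 + 2·58.5 = 144.4 kips → 0.75 × 144.4 = 108 kips.
Bolt shear governs: 30 kips.

30 kips (bolt shear governs)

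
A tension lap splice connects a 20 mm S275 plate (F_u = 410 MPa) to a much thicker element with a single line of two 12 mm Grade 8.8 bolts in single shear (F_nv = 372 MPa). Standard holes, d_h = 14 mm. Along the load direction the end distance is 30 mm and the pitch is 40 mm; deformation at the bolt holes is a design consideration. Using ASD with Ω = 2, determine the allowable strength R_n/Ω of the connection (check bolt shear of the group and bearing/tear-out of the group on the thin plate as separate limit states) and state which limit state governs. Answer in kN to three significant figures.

42.1 kN (bolt shear governs)

Bolt shear: A_b = π·12²/4 = 113.1 mm²; R_n = 372 × 113.1 × 2 × 1 / 1000 = 84.14 kN → 84.14 / 2 = 42.1 kN.
Bearing (1.2 l_c t F_u ≤ 2.4 d t F_u): upper limit = 2.4·12·20·410 / 1000 = 236.2 kN.
  Edge l_c = 30 − 14/2 = 23 → r_n = 226.3 kN; interior l_c = 40 − 14 = 26 → r_n = 236.2 kN.
  R_n,bearing = 1·226.3 + 1·236.2 = 462.5 kN → 462.5 / 2 = 231 kN.
Bolt shear governs: 42.1 kN.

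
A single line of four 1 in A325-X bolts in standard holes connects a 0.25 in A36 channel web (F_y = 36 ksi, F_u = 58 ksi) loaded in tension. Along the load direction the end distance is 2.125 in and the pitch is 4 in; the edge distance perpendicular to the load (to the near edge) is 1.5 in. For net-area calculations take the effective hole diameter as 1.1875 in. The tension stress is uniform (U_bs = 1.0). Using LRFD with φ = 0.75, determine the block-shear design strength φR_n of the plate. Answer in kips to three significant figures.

67.1 kips

Shear plane L_v = 2.125 + 3·4 = 14.12 in; A_gv = 14.12 × 0.25 = 3.531 in².
A_nv = (14.12 − 3.5·1.1875) × 0.25 = 2.492 in².
A_nt = (1.5 − 0.5·1.1875) × 0.25 = 0.2266 in².
0.6 F_u A_nv = 86.73 kips; 0.6 F_y A_gv = 76.27 kips → shear yielding governs the shear term.
R_n = 76.27 + 1.0 × 58 × 0.2266 = 89.42 kips.
Design strength φR_n = 0.75 × 89.42 = 67.1 kips.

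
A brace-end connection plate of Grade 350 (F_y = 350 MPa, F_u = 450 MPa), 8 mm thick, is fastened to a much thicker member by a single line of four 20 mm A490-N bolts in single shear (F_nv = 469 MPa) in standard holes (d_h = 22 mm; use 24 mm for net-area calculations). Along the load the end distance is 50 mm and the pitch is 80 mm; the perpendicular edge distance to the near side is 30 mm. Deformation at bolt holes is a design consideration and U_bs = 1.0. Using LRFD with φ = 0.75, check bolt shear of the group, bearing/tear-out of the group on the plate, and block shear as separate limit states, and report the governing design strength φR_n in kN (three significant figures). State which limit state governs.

382 kN (block shear governs)

Bolt shear: A_b = π·20²/4 = 314.2 mm²; R_n = 469 × 314.2 × 4 × 1 / 1000 = 589.4 kN → 0.75 × 589.4 = 442 kN.
Bearing: edge l_c = 39, r_n = 168.5 kN; interior l_c = 58, r_n = 172.8 kN; R_n = 168.5 + 3·172.8 = 686.9 kN → 515 kN.
Block shear: A_gv = 2320, A_nv = 1648, A_nt = 144 mm²; R_n = min(0.6F_uA_nv, 0.6F_yA_gv) + U_bs·F_u·A_nt = 509.8 kN → 382 kN.
Block shear governs: 382 kN.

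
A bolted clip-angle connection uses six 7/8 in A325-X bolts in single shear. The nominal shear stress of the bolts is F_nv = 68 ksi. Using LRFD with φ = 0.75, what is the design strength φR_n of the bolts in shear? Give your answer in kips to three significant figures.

A_b = π × 0.875² / 4 = 0.6013 in².
R_n = F_nv · A_b · n · n_s = 68 × 0.6013 × 6 × 1 = 245.3 kips.
Design strength φR_n = 0.75 × 245.3 = 184 kips.

184 kips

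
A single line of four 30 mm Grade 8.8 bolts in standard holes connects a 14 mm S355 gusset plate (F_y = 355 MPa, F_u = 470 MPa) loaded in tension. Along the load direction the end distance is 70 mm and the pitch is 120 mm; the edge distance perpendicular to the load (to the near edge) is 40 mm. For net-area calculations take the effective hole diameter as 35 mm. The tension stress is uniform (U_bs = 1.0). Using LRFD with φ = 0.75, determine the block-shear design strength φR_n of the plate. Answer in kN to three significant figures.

1020 kN

Shear plane L_v = 70 + 3·120 = 430 mm; A_gv = 430 × 14 = 6020 mm².
A_nv = (430 − 3.5·35) × 14 = 4305 mm².
A_nt = (40 − 0.5·35) × 14 = 315 mm².
0.6 F_u A_nv = 1214 kN; 0.6 F_y A_gv = 1282 kN → shear rupture governs the shear term.
R_n = 1214 + 1.0 × 470 × 315 / 1000 = 1362 kN.
Design strength φR_n = 0.75 × 1362 = 1020 kN.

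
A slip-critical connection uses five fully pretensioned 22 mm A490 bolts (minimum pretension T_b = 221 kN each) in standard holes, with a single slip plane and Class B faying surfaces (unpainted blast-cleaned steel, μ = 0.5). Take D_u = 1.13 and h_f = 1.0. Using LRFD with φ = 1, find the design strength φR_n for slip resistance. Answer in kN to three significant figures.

R_n = μ · D_u · h_f · T_b · n_s · n_b = 0.5 × 1.13 × 1.0 × 221 × 1 × 5 = 624.3 kN.
Design strength φR_n = 1 × 624.3 = 624 kN.

624 kN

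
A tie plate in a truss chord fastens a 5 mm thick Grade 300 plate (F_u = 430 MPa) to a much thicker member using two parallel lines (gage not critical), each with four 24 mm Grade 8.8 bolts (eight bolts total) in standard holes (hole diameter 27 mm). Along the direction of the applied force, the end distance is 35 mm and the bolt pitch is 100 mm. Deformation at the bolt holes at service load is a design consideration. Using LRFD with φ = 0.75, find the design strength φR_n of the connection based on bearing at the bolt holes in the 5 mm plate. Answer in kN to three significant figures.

Per bolt r_n = 1.2 l_c t F_u ≤ 2.4 d t F_u; upper limit = 2.4 × 24 × 5 × 430 / 1000 = 123.8 kN.
Edge bolt: l_c = 35 − 27/2 = 21.5 mm → 1.2 × 21.5 × 5 × 430 / 1000 = 55.47 → r_n = 55.47 kN.
Interior bolts: l_c = 100 − 27 = 73 mm → 1.2 × 73 × 5 × 430 / 1000 = 188.3 → r_n = 123.8 kN.
R_n = 2 × 55.47 + 6 × 123.8 = 854 kN.
Design strength φR_n = 0.75 × 854 = 640 kN.

640 kN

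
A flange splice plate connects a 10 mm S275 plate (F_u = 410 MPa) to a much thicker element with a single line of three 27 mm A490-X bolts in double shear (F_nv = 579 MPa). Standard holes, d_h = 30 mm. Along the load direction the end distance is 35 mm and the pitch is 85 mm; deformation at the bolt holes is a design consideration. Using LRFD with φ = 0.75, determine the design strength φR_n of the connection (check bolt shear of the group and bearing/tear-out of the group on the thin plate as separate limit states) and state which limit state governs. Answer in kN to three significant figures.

Bolt shear: A_b = π·27²/4 = 572.6 mm²; R_n = 579 × 572.6 × 3 × 2 / 1000 = 1989 kN → 0.75 × 1989 = 1490 kN.
Bearing (1.2 l_c t F_u ≤ 2.4 d t F_u): upper limit = 2.4·27·10·410 / 1000 = 265.7 kN.
  Edge l_c = 35 − 30/2 = 20 → r_n = 98.4 kN; interior l_c = 85 − 30 = 55 → r_n = 265.7 kN.
  R_n,bearing = 1·98.4 + 2·265.7 = 629.8 kN → 0.75 × 629.8 = 472 kN.
Bearing governs: 472 kN.

472 kN (bearing governs)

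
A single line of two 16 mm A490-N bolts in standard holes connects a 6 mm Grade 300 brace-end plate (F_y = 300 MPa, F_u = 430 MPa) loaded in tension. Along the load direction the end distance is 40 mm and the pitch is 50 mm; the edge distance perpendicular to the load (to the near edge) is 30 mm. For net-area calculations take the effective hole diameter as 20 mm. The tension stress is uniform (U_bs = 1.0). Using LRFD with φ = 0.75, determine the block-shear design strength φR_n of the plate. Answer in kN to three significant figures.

Shear plane L_v = 40 + 1·50 = 90 mm; A_gv = 90 × 6 = 540 mm².
A_nv = (90 − 1.5·20) × 6 = 360 mm².
A_nt = (30 − 0.5·20) × 6 = 120 mm².
0.6 F_u A_nv = 92.88 kN; 0.6 F_y A_gv = 97.2 kN → shear rupture governs the shear term.
R_n = 92.88 + 1.0 × 430 × 120 / 1000 = 144.5 kN.
Design strength φR_n = 0.75 × 144.5 = 108 kN.

108 kN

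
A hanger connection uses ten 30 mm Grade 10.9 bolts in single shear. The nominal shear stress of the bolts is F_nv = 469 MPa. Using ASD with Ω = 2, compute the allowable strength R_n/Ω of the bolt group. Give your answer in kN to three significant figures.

1660 kN

A_b = π × 30² / 4 = 706.9 mm².
R_n = F_nv · A_b · n · n_s = 469 × 706.9 × 10 × 1 / 1000 = 3315 kN.
Allowable strength R_n/Ω = 3315 / 2 = 1660 kN.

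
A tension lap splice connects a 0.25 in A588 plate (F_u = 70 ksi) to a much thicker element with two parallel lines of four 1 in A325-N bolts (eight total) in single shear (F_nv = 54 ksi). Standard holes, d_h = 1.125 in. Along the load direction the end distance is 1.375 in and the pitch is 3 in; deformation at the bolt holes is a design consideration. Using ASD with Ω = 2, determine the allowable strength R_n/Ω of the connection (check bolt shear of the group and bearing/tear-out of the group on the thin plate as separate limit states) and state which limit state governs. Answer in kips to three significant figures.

Bolt shear: A_b = π·1²/4 = 0.7854 in²; R_n = 54 × 0.7854 × 8 × 1 = 339.3 kips → 339.3 / 2 = 170 kips.
Bearing (1.2 l_c t F_u ≤ 2.4 d t F_u): upper limit = 2.4·1·0.25·70 = 42 kips.
  Edge l_c = 1.375 − 1.125/2 = 0.8125 → r_n = 17.06 kips; interior l_c = 3 − 1.125 = 1.875 → r_n = 39.38 kips.
  R_n,bearing = 2·17.06 + 6·39.38 = 270.4 kips → 270.4 / 2 = 135 kips.
Bearing governs: 135 kips.

135 kips (bearing governs)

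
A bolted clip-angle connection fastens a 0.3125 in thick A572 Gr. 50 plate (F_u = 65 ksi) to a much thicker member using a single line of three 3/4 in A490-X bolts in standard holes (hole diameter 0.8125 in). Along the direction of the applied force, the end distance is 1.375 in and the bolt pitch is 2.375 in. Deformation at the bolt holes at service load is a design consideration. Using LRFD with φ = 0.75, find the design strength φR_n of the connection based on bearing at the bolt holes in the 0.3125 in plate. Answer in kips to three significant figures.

Per bolt r_n = 1.2 l_c t F_u ≤ 2.4 d t F_u; upper limit = 2.4 × 0.75 × 0.3125 × 65 = 36.56 kips.
Edge bolt: l_c = 1.375 − 0.8125/2 = 0.9688 in → 1.2 × 0.9688 × 0.3125 × 65 = 23.61 → r_n = 23.61 kips.
Interior bolts: l_c = 2.375 − 0.8125 = 1.562 in → 1.2 × 1.562 × 0.3125 × 65 = 38.09 → r_n = 36.56 kips.
R_n = 1 × 23.61 + 2 × 36.56 = 96.74 kips.
Design strength φR_n = 0.75 × 96.74 = 72.6 kips.

72.6 kips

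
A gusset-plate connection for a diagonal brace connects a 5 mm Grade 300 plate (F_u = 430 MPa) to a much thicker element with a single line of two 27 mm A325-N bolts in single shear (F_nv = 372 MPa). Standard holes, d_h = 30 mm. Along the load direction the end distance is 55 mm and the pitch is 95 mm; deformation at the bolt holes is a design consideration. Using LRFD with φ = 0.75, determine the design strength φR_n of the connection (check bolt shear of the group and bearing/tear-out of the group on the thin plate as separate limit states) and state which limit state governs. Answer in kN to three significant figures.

182 kN (bearing governs)

Bolt shear: A_b = π·27²/4 = 572.6 mm²; R_n = 372 × 572.6 × 2 × 1 / 1000 = 426 kN → 0.75 × 426 = 319 kN.
Bearing (1.2 l_c t F_u ≤ 2.4 d t F_u): upper limit = 2.4·27·5·430 / 1000 = 139.3 kN.
  Edge l_c = 55 − 30/2 = 40 → r_n = 103.2 kN; interior l_c = 95 − 30 = 65 → r_n = 139.3 kN.
  R_n,bearing = 1·103.2 + 1·139.3 = 242.5 kN → 0.75 × 242.5 = 182 kN.
Bearing governs: 182 kN.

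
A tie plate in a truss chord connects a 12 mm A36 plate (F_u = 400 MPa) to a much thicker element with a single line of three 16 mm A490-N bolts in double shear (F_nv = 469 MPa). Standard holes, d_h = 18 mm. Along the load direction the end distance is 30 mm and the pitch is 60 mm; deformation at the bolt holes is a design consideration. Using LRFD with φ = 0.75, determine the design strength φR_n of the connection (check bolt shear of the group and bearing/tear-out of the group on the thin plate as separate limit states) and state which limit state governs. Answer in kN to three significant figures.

367 kN (bearing governs)

Bolt shear: A_b = π·16²/4 = 201.1 mm²; R_n = 469 × 201.1 × 3 × 2 / 1000 = 565.8 kN → 0.75 × 565.8 = 424 kN.
Bearing (1.2 l_c t F_u ≤ 2.4 d t F_u): upper limit = 2.4·16·12·400 / 1000 = 184.3 kN.
  Edge l_c = 30 − 18/2 = 21 → r_n = 121 kN; interior l_c = 60 − 18 = 42 → r_n = 184.3 kN.
  R_n,bearing = 1·121 + 2·184.3 = 489.6 kN → 0.75 × 489.6 = 367 kN.
Bearing governs: 367 kN.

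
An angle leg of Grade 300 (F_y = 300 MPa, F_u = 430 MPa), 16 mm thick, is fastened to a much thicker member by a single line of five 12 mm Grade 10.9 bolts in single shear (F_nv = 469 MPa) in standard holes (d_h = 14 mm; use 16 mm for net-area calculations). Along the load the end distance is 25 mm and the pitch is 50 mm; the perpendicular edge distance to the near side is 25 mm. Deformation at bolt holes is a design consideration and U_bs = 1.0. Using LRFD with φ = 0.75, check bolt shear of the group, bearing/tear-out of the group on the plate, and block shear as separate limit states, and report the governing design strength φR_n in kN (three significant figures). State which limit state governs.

199 kN (bolt shear governs)

Bolt shear: A_b = π·12²/4 = 113.1 mm²; R_n = 469 × 113.1 × 5 × 1 / 1000 = 265.2 kN → 0.75 × 265.2 = 199 kN.
Bearing: edge l_c = 18, r_n = 148.6 kN; interior l_c = 36, r_n = 198.1 kN; R_n = 148.6 + 4·198.1 = 941.2 kN → 706 kN.
Block shear: A_gv = 3600, A_nv = 2448, A_nt = 272 mm²; R_n = min(0.6F_uA_nv, 0.6F_yA_gv) + U_bs·F_u·A_nt = 748.5 kN → 561 kN.
Bolt shear governs: 199 kN.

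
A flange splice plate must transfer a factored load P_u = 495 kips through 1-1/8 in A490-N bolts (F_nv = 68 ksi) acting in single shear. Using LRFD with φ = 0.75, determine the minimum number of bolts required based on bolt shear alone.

A_b = π·1.125²/4 = 0.994 in².
Per-bolt design strength φR_n = 0.75 × 68 × 0.994 × 1 = 50.69 kips.
n ≥ 495 / 50.69 = 9.764 → use 10 bolts.

10 bolts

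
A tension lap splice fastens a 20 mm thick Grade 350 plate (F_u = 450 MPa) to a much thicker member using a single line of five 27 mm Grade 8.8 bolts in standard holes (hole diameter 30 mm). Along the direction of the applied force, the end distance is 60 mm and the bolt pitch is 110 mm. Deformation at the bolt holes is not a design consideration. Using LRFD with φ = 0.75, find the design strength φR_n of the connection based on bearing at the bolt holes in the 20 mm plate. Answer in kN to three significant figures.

Per bolt r_n = 1.5 l_c t F_u ≤ 3.0 d t F_u; upper limit = 3.0 × 27 × 20 × 450 / 1000 = 729 kN.
Edge bolt: l_c = 60 − 30/2 = 45 mm → 1.5 × 45 × 20 × 450 / 1000 = 607.5 → r_n = 607.5 kN.
Interior bolts: l_c = 110 − 30 = 80 mm → 1.5 × 80 × 20 × 450 / 1000 = 1080 → r_n = 729 kN.
R_n = 1 × 607.5 + 4 × 729 = 3524 kN.
Design strength φR_n = 0.75 × 3524 = 2640 kN.

2640 kN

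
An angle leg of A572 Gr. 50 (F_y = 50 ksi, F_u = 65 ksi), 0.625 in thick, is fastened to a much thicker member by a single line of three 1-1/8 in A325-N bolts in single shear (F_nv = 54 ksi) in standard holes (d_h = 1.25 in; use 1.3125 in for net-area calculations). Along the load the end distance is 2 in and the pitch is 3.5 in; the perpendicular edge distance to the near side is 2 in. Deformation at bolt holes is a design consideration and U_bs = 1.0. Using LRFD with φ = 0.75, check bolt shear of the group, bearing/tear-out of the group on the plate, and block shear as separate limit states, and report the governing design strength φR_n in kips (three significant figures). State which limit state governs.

121 kips (bolt shear governs)

Bolt shear: A_b = π·1.125²/4 = 0.994 in²; R_n = 54 × 0.994 × 3 × 1 = 161 kips → 0.75 × 161 = 121 kips.
Bearing: edge l_c = 1.375, r_n = 67.03 kips; interior l_c = 2.25, r_n = 109.7 kips; R_n = 67.03 + 2·109.7 = 286.4 kips → 215 kips.
Block shear: A_gv = 5.625, A_nv = 3.574, A_nt = 0.8398 in²; R_n = min(0.6F_uA_nv, 0.6F_yA_gv) + U_bs·F_u·A_nt = 194 kips → 145 kips.
Bolt shear governs: 121 kips.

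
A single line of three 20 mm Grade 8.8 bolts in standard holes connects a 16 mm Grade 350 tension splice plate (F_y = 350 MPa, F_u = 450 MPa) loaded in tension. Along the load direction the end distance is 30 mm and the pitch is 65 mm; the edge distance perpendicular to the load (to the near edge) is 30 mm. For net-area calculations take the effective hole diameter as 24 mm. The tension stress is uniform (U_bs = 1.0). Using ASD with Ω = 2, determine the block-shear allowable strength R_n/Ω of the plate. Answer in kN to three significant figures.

Shear plane L_v = 30 + 2·65 = 160 mm; A_gv = 160 × 16 = 2560 mm².
A_nv = (160 − 2.5·24) × 16 = 1600 mm².
A_nt = (30 − 0.5·24) × 16 = 288 mm².
0.6 F_u A_nv = 432 kN; 0.6 F_y A_gv = 537.6 kN → shear rupture governs the shear term.
R_n = 432 + 1.0 × 450 × 288 / 1000 = 561.6 kN.
Allowable strength R_n/Ω = 561.6 / 2 = 281 kN.

281 kN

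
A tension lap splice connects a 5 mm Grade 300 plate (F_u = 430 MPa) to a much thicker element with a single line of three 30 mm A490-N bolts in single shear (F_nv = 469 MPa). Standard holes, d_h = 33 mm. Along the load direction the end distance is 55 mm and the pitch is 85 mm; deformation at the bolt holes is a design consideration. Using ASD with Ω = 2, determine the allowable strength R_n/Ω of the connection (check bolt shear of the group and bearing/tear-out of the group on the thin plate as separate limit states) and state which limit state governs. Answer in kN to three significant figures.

Bolt shear: A_b = π·30²/4 = 706.9 mm²; R_n = 469 × 706.9 × 3 × 1 / 1000 = 994.5 kN → 994.5 / 2 = 497 kN.
Bearing (1.2 l_c t F_u ≤ 2.4 d t F_u): upper limit = 2.4·30·5·430 / 1000 = 154.8 kN.
  Edge l_c = 55 − 33/2 = 38.5 → r_n = 99.33 kN; interior l_c = 85 − 33 = 52 → r_n = 134.2 kN.
  R_n,bearing = 1·99.33 + 2·134.2 = 367.6 kN → 367.6 / 2 = 184 kN.
Bearing governs: 184 kN.

184 kN (bearing governs)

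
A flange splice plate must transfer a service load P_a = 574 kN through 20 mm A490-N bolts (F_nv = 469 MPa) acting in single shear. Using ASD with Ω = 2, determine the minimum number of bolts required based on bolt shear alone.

8 bolts

A_b = π·20²/4 = 314.2 mm².
Per-bolt allowable strength R_n/Ω = 469 × 314.2 × 1 / 1000 / 2 = 73.67 kN.
n ≥ 574 / 73.67 = 7.791 → use 8 bolts.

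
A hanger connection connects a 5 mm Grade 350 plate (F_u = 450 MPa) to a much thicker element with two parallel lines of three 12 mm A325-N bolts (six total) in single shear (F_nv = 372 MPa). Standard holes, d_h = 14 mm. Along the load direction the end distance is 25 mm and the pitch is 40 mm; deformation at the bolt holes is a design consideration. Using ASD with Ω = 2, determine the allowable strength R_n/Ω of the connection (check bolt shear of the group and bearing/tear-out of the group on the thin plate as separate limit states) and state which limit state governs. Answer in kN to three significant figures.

126 kN (bolt shear governs)

Bolt shear: A_b = π·12²/4 = 113.1 mm²; R_n = 372 × 113.1 × 6 × 1 / 1000 = 252.4 kN → 252.4 / 2 = 126 kN.
Bearing (1.2 l_c t F_u ≤ 2.4 d t F_u): upper limit = 2.4·12·5·450 / 1000 = 64.8 kN.
  Edge l_c = 25 − 14/2 = 18 → r_n = 48.6 kN; interior l_c = 40 − 14 = 26 → r_n = 64.8 kN.
  R_n,bearing = 2·48.6 + 4·64.8 = 356.4 kN → 356.4 / 2 = 178 kN.
Bolt shear governs: 126 kN.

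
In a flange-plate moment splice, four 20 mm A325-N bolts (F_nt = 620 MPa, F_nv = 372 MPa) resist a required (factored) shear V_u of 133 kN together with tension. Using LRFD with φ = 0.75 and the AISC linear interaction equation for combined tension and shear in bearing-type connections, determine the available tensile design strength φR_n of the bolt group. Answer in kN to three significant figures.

A_b = π·20²/4 = 314.2 mm²; f_rv = 133 × 1000 / (4 × 314.2) = 105.8 MPa.
F'_nt = 1.3 F_nt − (F_nt / φF_nv) f_rv = 1.3·620 − (620/(0.75·372))·105.8 = 570.8 MPa, capped at F_nt → F'_nt = 570.8 MPa.
R_n = F'_nt · A_b · n = 570.8 × 314.2 × 4 / 1000 = 717.3 kN.
Design strength φR_n = 0.75 × 717.3 = 538 kN.

538 kN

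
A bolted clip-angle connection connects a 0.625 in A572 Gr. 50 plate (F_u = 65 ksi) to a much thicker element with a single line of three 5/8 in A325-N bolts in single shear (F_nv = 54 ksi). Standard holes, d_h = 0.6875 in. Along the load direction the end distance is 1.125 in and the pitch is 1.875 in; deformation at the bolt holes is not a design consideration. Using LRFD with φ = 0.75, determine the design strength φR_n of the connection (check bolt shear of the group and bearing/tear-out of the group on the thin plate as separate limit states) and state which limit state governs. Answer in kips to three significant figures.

37.3 kips (bolt shear governs)

Bolt shear: A_b = π·0.625²/4 = 0.3068 in²; R_n = 54 × 0.3068 × 3 × 1 = 49.7 kips → 0.75 × 49.7 = 37.3 kips.
Bearing (1.5 l_c t F_u ≤ 3.0 d t F_u): upper limit = 3.0·0.625·0.625·65 = 76.17 kips.
  Edge l_c = 1.125 − 0.6875/2 = 0.7812 → r_n = 47.61 kips; interior l_c = 1.875 − 0.6875 = 1.188 → r_n = 72.36 kips.
  R_n,bearing = 1·47.61 + 2·72.36 = 192.3 kips → 0.75 × 192.3 = 144 kips.
Bolt shear governs: 37.3 kips.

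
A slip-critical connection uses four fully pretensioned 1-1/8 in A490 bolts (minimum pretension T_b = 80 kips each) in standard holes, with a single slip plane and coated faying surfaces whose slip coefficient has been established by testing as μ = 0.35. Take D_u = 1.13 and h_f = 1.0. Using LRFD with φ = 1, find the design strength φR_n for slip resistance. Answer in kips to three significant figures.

127 kips

R_n = μ · D_u · h_f · T_b · n_s · n_b = 0.35 × 1.13 × 1.0 × 80 × 1 × 4 = 126.6 kips.
Design strength φR_n = 1 × 126.6 = 127 kips.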